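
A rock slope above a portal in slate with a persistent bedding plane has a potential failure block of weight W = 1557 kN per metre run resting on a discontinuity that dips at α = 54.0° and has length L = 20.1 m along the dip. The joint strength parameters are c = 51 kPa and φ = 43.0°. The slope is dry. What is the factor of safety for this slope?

Resolving the block weight along and normal to the plane and applying the Mohr–Coulomb strength on the joint:
N' = W cosα = 1557·cos54.0° = 915.2 kN/m
Driving force T = W sinα = 1557·sin54.0° = 1259.6 kN/m
Resisting force R = c·L + N'·tanφ = 51·20.1 + 915.2·tan43.0° = 1025.1 + 853.4 = 1878.5 kN/m
FS = R / T = 1878.5 / 1259.6 = 1.491

FS = 1.49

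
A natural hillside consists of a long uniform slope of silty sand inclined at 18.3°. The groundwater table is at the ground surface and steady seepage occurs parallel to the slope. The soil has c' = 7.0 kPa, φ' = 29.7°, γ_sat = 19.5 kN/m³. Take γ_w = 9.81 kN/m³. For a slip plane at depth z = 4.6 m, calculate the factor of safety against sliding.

With seepage parallel to the slope and the water table at the surface, the effective normal stress on the slip plane uses the buoyant unit weight γ' = γ_sat − γ_w while the driving shear stress uses γ_sat:
FS = [c' + γ' z cos²β tanφ'] / [γ_sat z sinβ cosβ]
γ' = 19.5 − 9.81 = 9.69 kN/m³
Numerator = 7.0 + 9.69·4.6·cos²18.3°·tan29.7° = 7.0 + 9.69·4.6·0.9014·0.5704 = 29.918 kPa
Denominator = 19.5·4.6·sin18.3°·cos18.3° = 19.5·4.6·0.3140·0.9494 = 26.741 kPa
FS = 29.918 / 26.741 = 1.119

FS = 1.12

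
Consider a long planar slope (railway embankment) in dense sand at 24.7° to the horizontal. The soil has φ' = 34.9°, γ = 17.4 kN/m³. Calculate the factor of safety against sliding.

For a dry cohesionless infinite slope the factor of safety is FS = tanφ' / tanβ.
FS = tan34.9° / tan24.7° = 0.6976 / 0.4599 = 1.517

FS = 1.52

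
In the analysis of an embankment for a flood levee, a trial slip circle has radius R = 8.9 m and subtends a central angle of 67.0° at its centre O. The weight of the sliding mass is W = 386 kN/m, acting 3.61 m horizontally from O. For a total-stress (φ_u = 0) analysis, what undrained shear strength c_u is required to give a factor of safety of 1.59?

c_u = 23.9 kPa

FS = c_u·L_a·R / (W·d), so c_u = FS·W·d / (L_a·R).
Arc length L_a = R·θ = 8.9·(67.0°·π/180) = 8.9·1.1694 = 10.41 m
c_u = 1.59·386·3.61 / (10.41·8.9) = 2215.6 / 92.63 = 23.92 kPa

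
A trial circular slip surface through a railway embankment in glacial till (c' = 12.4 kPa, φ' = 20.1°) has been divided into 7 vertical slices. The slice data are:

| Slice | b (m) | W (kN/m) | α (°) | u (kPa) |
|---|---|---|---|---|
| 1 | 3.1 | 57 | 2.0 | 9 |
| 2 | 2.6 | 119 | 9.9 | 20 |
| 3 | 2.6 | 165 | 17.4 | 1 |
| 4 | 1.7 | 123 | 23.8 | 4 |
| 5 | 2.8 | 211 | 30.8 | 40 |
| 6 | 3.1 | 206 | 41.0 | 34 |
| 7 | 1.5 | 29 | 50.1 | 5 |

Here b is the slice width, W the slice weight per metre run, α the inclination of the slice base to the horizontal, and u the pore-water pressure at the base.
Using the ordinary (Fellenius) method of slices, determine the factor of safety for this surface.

FS = 1.05

Ordinary method of slices: FS = Σ[c'·Δl_i + (W_i cosα_i − u_i·Δl_i)·tanφ'] / Σ W_i sinα_i, with Δl_i = b_i / cosα_i.
Slice 1: Δl = 3.1/cos2.0° = 3.102 m; N'_1 = 57·cos2.0° − 9·3.102 = 29.0; c'Δl = 38.46; W sinα = 2.0
Slice 2: Δl = 2.6/cos9.9° = 2.639 m; N'_2 = 119·cos9.9° − 20·2.639 = 64.4; c'Δl = 32.73; W sinα = 20.5
Slice 3: Δl = 2.6/cos17.4° = 2.725 m; N'_3 = 165·cos17.4° − 1·2.725 = 154.7; c'Δl = 33.79; W sinα = 49.3
Slice 4: Δl = 1.7/cos23.8° = 1.858 m; N'_4 = 123·cos23.8° − 4·1.858 = 105.1; c'Δl = 23.04; W sinα = 49.6
Slice 5: Δl = 2.8/cos30.8° = 3.260 m; N'_5 = 211·cos30.8° − 40·3.260 = 50.9; c'Δl = 40.42; W sinα = 108.0
Slice 6: Δl = 3.1/cos41.0° = 4.108 m; N'_6 = 206·cos41.0° − 34·4.108 = 15.8; c'Δl = 50.93; W sinα = 135.1
Slice 7: Δl = 1.5/cos50.1° = 2.338 m; N'_7 = 29·cos50.1° − 5·2.338 = 6.9; c'Δl = 29.00; W sinα = 22.2
Σc'Δl = 248.4 kN/m; ΣN' = 426.9 kN/m; ΣW sinα = 386.9 kN/m
Resisting = 248.4 + 426.9·tan20.1° = 248.4 + 156.2 = 404.6 kN/m
FS = 404.6 / 386.9 = 1.046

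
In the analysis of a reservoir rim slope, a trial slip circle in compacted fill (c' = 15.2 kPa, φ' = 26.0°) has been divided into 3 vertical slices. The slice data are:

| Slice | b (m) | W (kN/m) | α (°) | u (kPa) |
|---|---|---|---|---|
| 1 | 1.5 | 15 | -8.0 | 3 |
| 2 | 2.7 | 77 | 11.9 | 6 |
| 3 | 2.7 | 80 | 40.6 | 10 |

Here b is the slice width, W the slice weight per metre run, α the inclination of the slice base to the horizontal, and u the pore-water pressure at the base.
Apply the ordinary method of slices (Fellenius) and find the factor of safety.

Ordinary method of slices: FS = Σ[c'·Δl_i + (W_i cosα_i − u_i·Δl_i)·tanφ'] / Σ W_i sinα_i, with Δl_i = b_i / cosα_i.
Slice 1: Δl = 1.5/cos(-8.0°) = 1.515 m; N'_1 = 15·cos(-8.0°) − 3·1.515 = 10.3; c'Δl = 23.02; W sinα = -2.1
Slice 2: Δl = 2.7/cos11.9° = 2.759 m; N'_2 = 77·cos11.9° − 6·2.759 = 58.8; c'Δl = 41.94; W sinα = 15.9
Slice 3: Δl = 2.7/cos40.6° = 3.556 m; N'_3 = 80·cos40.6° − 10·3.556 = 25.2; c'Δl = 54.05; W sinα = 52.1
Σc'Δl = 119.0 kN/m; ΣN' = 94.3 kN/m; ΣW sinα = 65.9 kN/m
Resisting = 119.0 + 94.3·tan26.0° = 119.0 + 46.0 = 165.0 kN/m
FS = 165.0 / 65.9 = 2.506

FS = 2.51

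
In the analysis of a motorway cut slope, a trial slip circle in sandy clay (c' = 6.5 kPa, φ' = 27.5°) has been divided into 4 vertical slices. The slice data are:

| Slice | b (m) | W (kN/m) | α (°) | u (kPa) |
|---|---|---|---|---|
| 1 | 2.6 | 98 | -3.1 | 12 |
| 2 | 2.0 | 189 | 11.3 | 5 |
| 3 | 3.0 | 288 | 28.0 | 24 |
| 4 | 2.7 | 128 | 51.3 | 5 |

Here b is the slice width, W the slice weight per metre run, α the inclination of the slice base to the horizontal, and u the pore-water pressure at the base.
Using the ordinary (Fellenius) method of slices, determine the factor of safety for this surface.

Ordinary method of slices: FS = Σ[c'·Δl_i + (W_i cosα_i − u_i·Δl_i)·tanφ'] / Σ W_i sinα_i, with Δl_i = b_i / cosα_i.
Slice 1: Δl = 2.6/cos(-3.1°) = 2.604 m; N'_1 = 98·cos(-3.1°) − 12·2.604 = 66.6; c'Δl = 16.92; W sinα = -5.3
Slice 2: Δl = 2.0/cos11.3° = 2.040 m; N'_2 = 189·cos11.3° − 5·2.040 = 175.1; c'Δl = 13.26; W sinα = 37.0
Slice 3: Δl = 3.0/cos28.0° = 3.398 m; N'_3 = 288·cos28.0° − 24·3.398 = 172.7; c'Δl = 22.09; W sinα = 135.2
Slice 4: Δl = 2.7/cos51.3° = 4.318 m; N'_4 = 128·cos51.3° − 5·4.318 = 58.4; c'Δl = 28.07; W sinα = 99.9
Σc'Δl = 80.3 kN/m; ΣN' = 472.9 kN/m; ΣW sinα = 266.8 kN/m
Resisting = 80.3 + 472.9·tan27.5° = 80.3 + 246.2 = 326.5 kN/m
FS = 326.5 / 266.8 = 1.224

FS = 1.22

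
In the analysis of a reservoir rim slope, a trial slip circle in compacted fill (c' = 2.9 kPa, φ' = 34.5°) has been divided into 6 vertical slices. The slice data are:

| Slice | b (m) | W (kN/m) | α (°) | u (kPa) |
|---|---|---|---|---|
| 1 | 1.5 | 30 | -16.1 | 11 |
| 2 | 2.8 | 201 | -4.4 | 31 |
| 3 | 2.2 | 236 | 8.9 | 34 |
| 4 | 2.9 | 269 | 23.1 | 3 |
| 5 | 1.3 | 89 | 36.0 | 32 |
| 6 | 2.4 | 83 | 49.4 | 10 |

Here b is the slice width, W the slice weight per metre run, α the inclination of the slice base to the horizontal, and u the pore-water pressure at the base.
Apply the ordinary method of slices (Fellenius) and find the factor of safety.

FS = 1.83

Ordinary method of slices: FS = Σ[c'·Δl_i + (W_i cosα_i − u_i·Δl_i)·tanφ'] / Σ W_i sinα_i, with Δl_i = b_i / cosα_i.
Slice 1: Δl = 1.5/cos(-16.1°) = 1.561 m; N'_1 = 30·cos(-16.1°) − 11·1.561 = 11.6; c'Δl = 4.53; W sinα = -8.3
Slice 2: Δl = 2.8/cos(-4.4°) = 2.808 m; N'_2 = 201·cos(-4.4°) − 31·2.808 = 113.4; c'Δl = 8.14; W sinα = -15.4
Slice 3: Δl = 2.2/cos8.9° = 2.227 m; N'_3 = 236·cos8.9° − 34·2.227 = 157.4; c'Δl = 6.46; W sinα = 36.5
Slice 4: Δl = 2.9/cos23.1° = 3.153 m; N'_4 = 269·cos23.1° − 3·3.153 = 238.0; c'Δl = 9.14; W sinα = 105.5
Slice 5: Δl = 1.3/cos36.0° = 1.607 m; N'_5 = 89·cos36.0° − 32·1.607 = 20.6; c'Δl = 4.66; W sinα = 52.3
Slice 6: Δl = 2.4/cos49.4° = 3.688 m; N'_6 = 83·cos49.4° − 10·3.688 = 17.1; c'Δl = 10.69; W sinα = 63.0
Σc'Δl = 43.6 kN/m; ΣN' = 558.1 kN/m; ΣW sinα = 233.6 kN/m
Resisting = 43.6 + 558.1·tan34.5° = 43.6 + 383.6 = 427.2 kN/m
FS = 427.2 / 233.6 = 1.829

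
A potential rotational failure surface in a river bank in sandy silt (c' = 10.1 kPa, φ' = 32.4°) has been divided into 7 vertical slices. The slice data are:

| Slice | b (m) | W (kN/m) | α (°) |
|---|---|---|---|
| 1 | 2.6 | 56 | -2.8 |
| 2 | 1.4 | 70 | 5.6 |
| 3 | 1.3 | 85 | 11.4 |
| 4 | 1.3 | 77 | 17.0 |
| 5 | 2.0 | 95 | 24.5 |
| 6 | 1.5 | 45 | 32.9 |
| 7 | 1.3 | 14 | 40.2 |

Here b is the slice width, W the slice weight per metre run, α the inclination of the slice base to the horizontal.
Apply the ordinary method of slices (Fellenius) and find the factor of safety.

Ordinary method of slices: FS = Σ[c'·Δl_i + (W_i cosα_i)·tanφ'] / Σ W_i sinα_i, with Δl_i = b_i / cosα_i.
Slice 1: Δl = 2.6/cos(-2.8°) = 2.603 m; N'_1 = 56·cos(-2.8°) = 55.9; c'Δl = 26.29; W sinα = -2.7
Slice 2: Δl = 1.4/cos5.6° = 1.407 m; N'_2 = 70·cos5.6° = 69.7; c'Δl = 14.21; W sinα = 6.8
Slice 3: Δl = 1.3/cos11.4° = 1.326 m; N'_3 = 85·cos11.4° = 83.3; c'Δl = 13.39; W sinα = 16.8
Slice 4: Δl = 1.3/cos17.0° = 1.359 m; N'_4 = 77·cos17.0° = 73.6; c'Δl = 13.73; W sinα = 22.5
Slice 5: Δl = 2.0/cos24.5° = 2.198 m; N'_5 = 95·cos24.5° = 86.4; c'Δl = 22.20; W sinα = 39.4
Slice 6: Δl = 1.5/cos32.9° = 1.787 m; N'_6 = 45·cos32.9° = 37.8; c'Δl = 18.04; W sinα = 24.4
Slice 7: Δl = 1.3/cos40.2° = 1.702 m; N'_7 = 14·cos40.2° = 10.7; c'Δl = 17.19; W sinα = 9.0
Σc'Δl = 125.1 kN/m; ΣN' = 417.5 kN/m; ΣW sinα = 116.3 kN/m
Resisting = 125.1 + 417.5·tan32.4° = 125.1 + 264.9 = 390.0 kN/m
FS = 390.0 / 116.3 = 3.354

FS = 3.35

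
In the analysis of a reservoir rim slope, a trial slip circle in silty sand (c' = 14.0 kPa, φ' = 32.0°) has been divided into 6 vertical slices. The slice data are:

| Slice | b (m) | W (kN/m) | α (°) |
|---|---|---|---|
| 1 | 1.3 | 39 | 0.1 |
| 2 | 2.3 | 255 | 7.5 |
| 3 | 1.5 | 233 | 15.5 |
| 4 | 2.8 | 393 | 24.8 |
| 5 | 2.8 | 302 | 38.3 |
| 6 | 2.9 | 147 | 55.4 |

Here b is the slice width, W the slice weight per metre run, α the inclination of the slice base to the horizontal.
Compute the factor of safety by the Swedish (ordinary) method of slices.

Ordinary method of slices: FS = Σ[c'·Δl_i + (W_i cosα_i)·tanφ'] / Σ W_i sinα_i, with Δl_i = b_i / cosα_i.
Slice 1: Δl = 1.3/cos0.1° = 1.300 m; N'_1 = 39·cos0.1° = 39.0; c'Δl = 18.20; W sinα = 0.1
Slice 2: Δl = 2.3/cos7.5° = 2.320 m; N'_2 = 255·cos7.5° = 252.8; c'Δl = 32.48; W sinα = 33.3
Slice 3: Δl = 1.5/cos15.5° = 1.557 m; N'_3 = 233·cos15.5° = 224.5; c'Δl = 21.79; W sinα = 62.3
Slice 4: Δl = 2.8/cos24.8° = 3.084 m; N'_4 = 393·cos24.8° = 356.8; c'Δl = 43.18; W sinα = 164.8
Slice 5: Δl = 2.8/cos38.3° = 3.568 m; N'_5 = 302·cos38.3° = 237.0; c'Δl = 49.95; W sinα = 187.2
Slice 6: Δl = 2.9/cos55.4° = 5.107 m; N'_6 = 147·cos55.4° = 83.5; c'Δl = 71.50; W sinα = 121.0
Σc'Δl = 237.1 kN/m; ΣN' = 1193.6 kN/m; ΣW sinα = 568.6 kN/m
Resisting = 237.1 + 1193.6·tan32.0° = 237.1 + 745.8 = 982.9 kN/m
FS = 982.9 / 568.6 = 1.729

FS = 1.73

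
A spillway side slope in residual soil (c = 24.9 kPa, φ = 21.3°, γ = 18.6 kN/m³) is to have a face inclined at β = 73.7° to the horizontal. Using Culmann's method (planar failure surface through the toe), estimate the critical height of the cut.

Culmann's analysis gives the critical failure plane at α_cr = (β + φ)/2 = (73.7 + 21.3)/2 = 47.5°, and the critical height
H_c = (4c/γ) · sinβ cosφ / [1 − cos(β − φ)]
    = (4·24.9/18.6) · sin73.7°·cos21.3° / [1 − cos(52.4°)]
    = 5.355 · 0.9598·0.9317 / [1 − 0.6101]
    = 5.355 · 0.8942 / 0.3899
    = 12.28 m

H_c = 12.28 m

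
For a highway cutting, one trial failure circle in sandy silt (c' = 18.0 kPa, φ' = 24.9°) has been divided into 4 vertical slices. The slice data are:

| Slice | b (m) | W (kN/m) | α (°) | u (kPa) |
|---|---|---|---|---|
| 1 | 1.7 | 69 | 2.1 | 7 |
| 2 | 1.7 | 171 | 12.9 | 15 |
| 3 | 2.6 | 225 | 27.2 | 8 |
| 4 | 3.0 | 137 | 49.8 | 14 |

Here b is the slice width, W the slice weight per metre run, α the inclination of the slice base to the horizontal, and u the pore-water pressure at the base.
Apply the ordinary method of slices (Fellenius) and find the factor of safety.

Ordinary method of slices: FS = Σ[c'·Δl_i + (W_i cosα_i − u_i·Δl_i)·tanφ'] / Σ W_i sinα_i, with Δl_i = b_i / cosα_i.
Slice 1: Δl = 1.7/cos2.1° = 1.701 m; N'_1 = 69·cos2.1° − 7·1.701 = 57.0; c'Δl = 30.62; W sinα = 2.5
Slice 2: Δl = 1.7/cos12.9° = 1.744 m; N'_2 = 171·cos12.9° − 15·1.744 = 140.5; c'Δl = 31.39; W sinα = 38.2
Slice 3: Δl = 2.6/cos27.2° = 2.923 m; N'_3 = 225·cos27.2° − 8·2.923 = 176.7; c'Δl = 52.62; W sinα = 102.8
Slice 4: Δl = 3.0/cos49.8° = 4.648 m; N'_4 = 137·cos49.8° − 14·4.648 = 23.4; c'Δl = 83.66; W sinα = 104.6
Σc'Δl = 198.3 kN/m; ΣN' = 397.7 kN/m; ΣW sinα = 248.2 kN/m
Resisting = 198.3 + 397.7·tan24.9° = 198.3 + 184.6 = 382.9 kN/m
FS = 382.9 / 248.2 = 1.543

FS = 1.54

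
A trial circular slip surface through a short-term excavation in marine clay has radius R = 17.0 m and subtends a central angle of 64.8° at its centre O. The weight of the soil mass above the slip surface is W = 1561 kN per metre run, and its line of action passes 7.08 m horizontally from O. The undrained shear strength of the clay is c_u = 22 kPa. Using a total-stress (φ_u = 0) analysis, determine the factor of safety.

Taking moments about the centre O, the resisting moment is provided by the undrained shear strength acting along the arc:
Arc length L_a = R·θ = 17.0·(64.8°·π/180) = 17.0·1.1310 = 19.23 m
M_R = c_u·L_a·R = 22·19.23·17.0 = 7190.7 kN·m/m
M_D = W·d = 1561·7.08 = 11051.9 kN·m/m
FS = M_R / M_D = 7190.7 / 11051.9 = 0.651

FS = 0.65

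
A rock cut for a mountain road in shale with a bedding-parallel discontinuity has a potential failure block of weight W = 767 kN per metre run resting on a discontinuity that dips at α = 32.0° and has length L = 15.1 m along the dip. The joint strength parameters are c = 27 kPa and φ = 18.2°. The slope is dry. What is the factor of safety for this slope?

FS = 1.53

Resolving the block weight along and normal to the plane and applying the Mohr–Coulomb strength on the joint:
N' = W cosα = 767·cos32.0° = 650.5 kN/m
Driving force T = W sinα = 767·sin32.0° = 406.4 kN/m
Resisting force R = c·L + N'·tanφ = 27·15.1 + 650.5·tan18.2° = 407.7 + 213.9 = 621.6 kN/m
FS = R / T = 621.6 / 406.4 = 1.529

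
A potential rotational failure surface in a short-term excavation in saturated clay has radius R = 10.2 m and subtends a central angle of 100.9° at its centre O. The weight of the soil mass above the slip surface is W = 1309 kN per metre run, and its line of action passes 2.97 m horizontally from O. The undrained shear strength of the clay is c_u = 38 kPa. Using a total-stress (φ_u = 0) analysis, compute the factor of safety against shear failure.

Taking moments about the centre O, the resisting moment is provided by the undrained shear strength acting along the arc:
Arc length L_a = R·θ = 10.2·(100.9°·π/180) = 10.2·1.7610 = 17.96 m
M_R = c_u·L_a·R = 38·17.96·10.2 = 6962.3 kN·m/m
M_D = W·d = 1309·2.97 = 3887.7 kN·m/m
FS = M_R / M_D = 6962.3 / 3887.7 = 1.791

FS = 1.79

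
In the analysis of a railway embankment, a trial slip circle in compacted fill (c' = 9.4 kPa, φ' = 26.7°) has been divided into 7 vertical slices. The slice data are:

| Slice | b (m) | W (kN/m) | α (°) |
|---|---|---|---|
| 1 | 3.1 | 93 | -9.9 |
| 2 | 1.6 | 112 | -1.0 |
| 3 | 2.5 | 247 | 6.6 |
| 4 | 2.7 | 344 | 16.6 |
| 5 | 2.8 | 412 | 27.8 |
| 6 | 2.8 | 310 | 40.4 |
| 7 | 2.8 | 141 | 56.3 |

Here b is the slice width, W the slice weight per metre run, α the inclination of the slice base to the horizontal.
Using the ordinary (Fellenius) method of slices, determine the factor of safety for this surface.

FS = 1.52

Ordinary method of slices: FS = Σ[c'·Δl_i + (W_i cosα_i)·tanφ'] / Σ W_i sinα_i, with Δl_i = b_i / cosα_i.
Slice 1: Δl = 3.1/cos(-9.9°) = 3.147 m; N'_1 = 93·cos(-9.9°) = 91.6; c'Δl = 29.58; W sinα = -16.0
Slice 2: Δl = 1.6/cos(-1.0°) = 1.600 m; N'_2 = 112·cos(-1.0°) = 112.0; c'Δl = 15.04; W sinα = -2.0
Slice 3: Δl = 2.5/cos6.6° = 2.517 m; N'_3 = 247·cos6.6° = 245.4; c'Δl = 23.66; W sinα = 28.4
Slice 4: Δl = 2.7/cos16.6° = 2.817 m; N'_4 = 344·cos16.6° = 329.7; c'Δl = 26.48; W sinα = 98.3
Slice 5: Δl = 2.8/cos27.8° = 3.165 m; N'_5 = 412·cos27.8° = 364.4; c'Δl = 29.75; W sinα = 192.2
Slice 6: Δl = 2.8/cos40.4° = 3.677 m; N'_6 = 310·cos40.4° = 236.1; c'Δl = 34.56; W sinα = 200.9
Slice 7: Δl = 2.8/cos56.3° = 5.046 m; N'_7 = 141·cos56.3° = 78.2; c'Δl = 47.44; W sinα = 117.3
Σc'Δl = 206.5 kN/m; ΣN' = 1457.4 kN/m; ΣW sinα = 619.1 kN/m
Resisting = 206.5 + 1457.4·tan26.7° = 206.5 + 733.0 = 939.5 kN/m
FS = 939.5 / 619.1 = 1.518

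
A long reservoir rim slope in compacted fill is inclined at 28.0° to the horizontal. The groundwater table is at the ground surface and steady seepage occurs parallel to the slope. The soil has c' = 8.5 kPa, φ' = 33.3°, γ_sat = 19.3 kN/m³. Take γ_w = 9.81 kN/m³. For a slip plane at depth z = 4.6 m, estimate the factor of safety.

FS = 0.84

With seepage parallel to the slope and the water table at the surface, the effective normal stress on the slip plane uses the buoyant unit weight γ' = γ_sat − γ_w while the driving shear stress uses γ_sat:
FS = [c' + γ' z cos²β tanφ'] / [γ_sat z sinβ cosβ]
γ' = 19.3 − 9.81 = 9.49 kN/m³
Numerator = 8.5 + 9.49·4.6·cos²28.0°·tan33.3° = 8.5 + 9.49·4.6·0.7796·0.6569 = 30.855 kPa
Denominator = 19.3·4.6·sin28.0°·cos28.0° = 19.3·4.6·0.4695·0.8829 = 36.801 kPa
FS = 30.855 / 36.801 = 0.838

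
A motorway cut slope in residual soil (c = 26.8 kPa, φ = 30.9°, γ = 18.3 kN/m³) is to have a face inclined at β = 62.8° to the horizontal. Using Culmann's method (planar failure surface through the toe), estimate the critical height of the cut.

Culmann's analysis gives the critical failure plane at α_cr = (β + φ)/2 = (62.8 + 30.9)/2 = 46.8°, and the critical height
H_c = (4c/γ) · sinβ cosφ / [1 − cos(β − φ)]
    = (4·26.8/18.3) · sin62.8°·cos30.9° / [1 − cos(31.9°)]
    = 5.858 · 0.8894·0.8581 / [1 − 0.8490]
    = 5.858 · 0.7632 / 0.1510
    = 29.60 m

H_c = 29.60 m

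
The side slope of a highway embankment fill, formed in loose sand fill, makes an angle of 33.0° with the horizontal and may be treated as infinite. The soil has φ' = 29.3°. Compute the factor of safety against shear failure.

For a dry cohesionless infinite slope the factor of safety is FS = tanφ' / tanβ.
FS = tan29.3° / tan33.0° = 0.5612 / 0.6494 = 0.864

FS = 0.86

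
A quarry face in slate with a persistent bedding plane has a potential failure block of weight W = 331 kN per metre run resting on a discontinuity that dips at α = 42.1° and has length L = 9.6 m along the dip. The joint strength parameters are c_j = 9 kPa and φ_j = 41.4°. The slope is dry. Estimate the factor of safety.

FS = 1.37

Resolving the block weight along and normal to the plane and applying the Mohr–Coulomb strength on the joint:
N' = W cosα = 331·cos42.1° = 245.6 kN/m
Driving force T = W sinα = 331·sin42.1° = 221.9 kN/m
Resisting force R = c_j·L + N'·tanφ_j = 9·9.6 + 245.6·tan41.4° = 86.4 + 216.5 = 302.9 kN/m
FS = R / T = 302.9 / 221.9 = 1.365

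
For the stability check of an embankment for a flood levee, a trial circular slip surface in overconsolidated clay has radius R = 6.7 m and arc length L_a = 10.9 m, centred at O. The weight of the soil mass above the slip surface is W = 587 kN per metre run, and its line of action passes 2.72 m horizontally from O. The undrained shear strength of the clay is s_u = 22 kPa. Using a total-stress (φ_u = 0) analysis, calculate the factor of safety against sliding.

FS = 1.01

Taking moments about the centre O, the resisting moment is provided by the undrained shear strength acting along the arc:
M_R = s_u·L_a·R = 22·10.90·6.7 = 1606.7 kN·m/m
M_D = W·d = 587·2.72 = 1596.6 kN·m/m
FS = M_R / M_D = 1606.7 / 1596.6 = 1.006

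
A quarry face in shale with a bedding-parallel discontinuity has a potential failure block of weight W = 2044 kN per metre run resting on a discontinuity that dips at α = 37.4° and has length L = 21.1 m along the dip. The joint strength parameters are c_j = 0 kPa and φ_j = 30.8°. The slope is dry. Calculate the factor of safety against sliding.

FS = 0.78

Resolving the block weight along and normal to the plane and applying the Mohr–Coulomb strength on the joint:
N' = W cosα = 2044·cos37.4° = 1623.8 kN/m
Driving force T = W sinα = 2044·sin37.4° = 1241.5 kN/m
Resisting force R = c_j·L + N'·tanφ_j = 0·21.1 + 1623.8·tan30.8° = 0.0 + 968.0 = 968.0 kN/m
FS = R / T = 968.0 / 1241.5 = 0.780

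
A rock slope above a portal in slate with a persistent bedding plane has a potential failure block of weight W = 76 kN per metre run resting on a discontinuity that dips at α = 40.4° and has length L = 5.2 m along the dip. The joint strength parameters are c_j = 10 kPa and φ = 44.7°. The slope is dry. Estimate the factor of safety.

Resolving the block weight along and normal to the plane and applying the Mohr–Coulomb strength on the joint:
N' = W cosα = 76·cos40.4° = 57.9 kN/m
Driving force T = W sinα = 76·sin40.4° = 49.3 kN/m
Resisting force R = c_j·L + N'·tanφ = 10·5.2 + 57.9·tan44.7° = 52.0 + 57.3 = 109.3 kN/m
FS = R / T = 109.3 / 49.3 = 2.218

FS = 2.22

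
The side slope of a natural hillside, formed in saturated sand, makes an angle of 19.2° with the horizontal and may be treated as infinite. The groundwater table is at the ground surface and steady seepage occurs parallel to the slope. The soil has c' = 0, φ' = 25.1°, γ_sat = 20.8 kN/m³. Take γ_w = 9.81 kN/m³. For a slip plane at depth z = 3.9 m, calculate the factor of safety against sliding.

With seepage parallel to the slope and the water table at the surface, the effective normal stress on the slip plane uses the buoyant unit weight γ' = γ_sat − γ_w while the driving shear stress uses γ_sat:
FS = [c' + γ' z cos²β tanφ'] / [γ_sat z sinβ cosβ]
(For c' = 0 this reduces to FS = (γ'/γ_sat)·tanφ'/tanβ.)
γ' = 20.8 − 9.81 = 10.99 kN/m³
Numerator = 0.0 + 10.99·3.9·cos²19.2°·tan25.1° = 0.0 + 10.99·3.9·0.8918·0.4684 = 17.906 kPa
Denominator = 20.8·3.9·sin19.2°·cos19.2° = 20.8·3.9·0.3289·0.9444 = 25.194 kPa
FS = 17.906 / 25.194 = 0.711

FS = 0.71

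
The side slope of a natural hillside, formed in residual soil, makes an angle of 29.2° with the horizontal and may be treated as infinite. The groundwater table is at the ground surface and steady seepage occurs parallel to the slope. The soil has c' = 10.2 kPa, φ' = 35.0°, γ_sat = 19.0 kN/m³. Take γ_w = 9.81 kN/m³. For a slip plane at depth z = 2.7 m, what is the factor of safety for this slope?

With seepage parallel to the slope and the water table at the surface, the effective normal stress on the slip plane uses the buoyant unit weight γ' = γ_sat − γ_w while the driving shear stress uses γ_sat:
FS = [c' + γ' z cos²β tanφ'] / [γ_sat z sinβ cosβ]
γ' = 19.0 − 9.81 = 9.19 kN/m³
Numerator = 10.2 + 9.19·2.7·cos²29.2°·tan35.0° = 10.2 + 9.19·2.7·0.7620·0.7002 = 23.439 kPa
Denominator = 19.0·2.7·sin29.2°·cos29.2° = 19.0·2.7·0.4879·0.8729 = 21.847 kPa
FS = 23.439 / 21.847 = 1.073

FS = 1.07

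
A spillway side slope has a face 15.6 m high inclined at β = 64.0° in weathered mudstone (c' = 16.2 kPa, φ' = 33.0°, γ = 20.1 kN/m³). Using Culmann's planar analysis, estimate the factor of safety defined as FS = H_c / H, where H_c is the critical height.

H_c = (4c'/γ) · sinβ cosφ' / [1 − cos(β − φ')]
    = (4·16.2/20.1) · sin64.0°·cos33.0° / [1 − cos31.0°]
    = 3.224 · 0.7538 / 0.1428 = 17.01 m
FS = H_c / H = 17.01 / 15.6 = 1.091

FS = 1.09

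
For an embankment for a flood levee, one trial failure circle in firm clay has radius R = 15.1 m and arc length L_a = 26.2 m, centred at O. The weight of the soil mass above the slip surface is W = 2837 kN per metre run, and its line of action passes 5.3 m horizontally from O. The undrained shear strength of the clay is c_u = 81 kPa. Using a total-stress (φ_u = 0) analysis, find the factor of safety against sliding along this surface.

Taking moments about the centre O, the resisting moment is provided by the undrained shear strength acting along the arc:
M_R = c_u·L_a·R = 81·26.20·15.1 = 32045.2 kN·m/m
M_D = W·d = 2837·5.3 = 15036.1 kN·m/m
FS = M_R / M_D = 32045.2 / 15036.1 = 2.131

FS = 2.13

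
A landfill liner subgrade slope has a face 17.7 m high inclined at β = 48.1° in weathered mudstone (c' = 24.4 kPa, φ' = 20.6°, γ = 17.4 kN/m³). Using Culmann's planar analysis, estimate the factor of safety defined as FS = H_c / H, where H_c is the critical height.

H_c = (4c'/γ) · sinβ cosφ' / [1 − cos(β − φ')]
    = (4·24.4/17.4) · sin48.1°·cos20.6° / [1 − cos27.5°]
    = 5.609 · 0.6967 / 0.1130 = 34.59 m
FS = H_c / H = 34.59 / 17.7 = 1.954

FS = 1.95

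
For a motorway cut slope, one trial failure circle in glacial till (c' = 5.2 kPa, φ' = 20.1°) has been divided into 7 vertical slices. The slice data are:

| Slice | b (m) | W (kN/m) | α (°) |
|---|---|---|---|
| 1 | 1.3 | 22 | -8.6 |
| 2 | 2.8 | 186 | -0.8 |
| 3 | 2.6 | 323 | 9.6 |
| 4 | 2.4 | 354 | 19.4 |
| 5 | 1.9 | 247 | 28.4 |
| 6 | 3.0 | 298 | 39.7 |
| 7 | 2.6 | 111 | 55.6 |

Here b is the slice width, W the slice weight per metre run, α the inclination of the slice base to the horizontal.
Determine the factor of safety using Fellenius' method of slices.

Ordinary method of slices: FS = Σ[c'·Δl_i + (W_i cosα_i)·tanφ'] / Σ W_i sinα_i, with Δl_i = b_i / cosα_i.
Slice 1: Δl = 1.3/cos(-8.6°) = 1.315 m; N'_1 = 22·cos(-8.6°) = 21.8; c'Δl = 6.84; W sinα = -3.3
Slice 2: Δl = 2.8/cos(-0.8°) = 2.800 m; N'_2 = 186·cos(-0.8°) = 186.0; c'Δl = 14.56; W sinα = -2.6
Slice 3: Δl = 2.6/cos9.6° = 2.637 m; N'_3 = 323·cos9.6° = 318.5; c'Δl = 13.71; W sinα = 53.9
Slice 4: Δl = 2.4/cos19.4° = 2.544 m; N'_4 = 354·cos19.4° = 333.9; c'Δl = 13.23; W sinα = 117.6
Slice 5: Δl = 1.9/cos28.4° = 2.160 m; N'_5 = 247·cos28.4° = 217.3; c'Δl = 11.23; W sinα = 117.5
Slice 6: Δl = 3.0/cos39.7° = 3.899 m; N'_6 = 298·cos39.7° = 229.3; c'Δl = 20.28; W sinα = 190.4
Slice 7: Δl = 2.6/cos55.6° = 4.602 m; N'_7 = 111·cos55.6° = 62.7; c'Δl = 23.93; W sinα = 91.6
Σc'Δl = 103.8 kN/m; ΣN' = 1369.4 kN/m; ΣW sinα = 565.0 kN/m
Resisting = 103.8 + 1369.4·tan20.1° = 103.8 + 501.1 = 604.9 kN/m
FS = 604.9 / 565.0 = 1.071

FS = 1.07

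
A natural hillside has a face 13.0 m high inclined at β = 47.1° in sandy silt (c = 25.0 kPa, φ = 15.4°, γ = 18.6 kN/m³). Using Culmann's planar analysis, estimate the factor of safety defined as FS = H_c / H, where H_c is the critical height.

FS = 1.96

H_c = (4c/γ) · sinβ cosφ / [1 − cos(β − φ)]
    = (4·25.0/18.6) · sin47.1°·cos15.4° / [1 − cos31.7°]
    = 5.376 · 0.7062 / 0.1492 = 25.45 m
FS = H_c / H = 25.45 / 13.0 = 1.958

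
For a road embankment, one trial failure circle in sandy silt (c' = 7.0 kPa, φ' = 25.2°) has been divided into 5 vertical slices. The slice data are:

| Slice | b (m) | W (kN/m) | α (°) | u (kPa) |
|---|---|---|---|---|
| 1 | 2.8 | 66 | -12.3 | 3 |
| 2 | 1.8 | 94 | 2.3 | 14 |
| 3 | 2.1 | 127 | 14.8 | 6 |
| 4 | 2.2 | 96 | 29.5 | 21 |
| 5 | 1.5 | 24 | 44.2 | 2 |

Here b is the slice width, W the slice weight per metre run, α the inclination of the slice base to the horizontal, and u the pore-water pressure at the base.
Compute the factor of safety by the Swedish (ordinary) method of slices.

FS = 2.45

Ordinary method of slices: FS = Σ[c'·Δl_i + (W_i cosα_i − u_i·Δl_i)·tanφ'] / Σ W_i sinα_i, with Δl_i = b_i / cosα_i.
Slice 1: Δl = 2.8/cos(-12.3°) = 2.866 m; N'_1 = 66·cos(-12.3°) − 3·2.866 = 55.9; c'Δl = 20.06; W sinα = -14.1
Slice 2: Δl = 1.8/cos2.3° = 1.801 m; N'_2 = 94·cos2.3° − 14·1.801 = 68.7; c'Δl = 12.61; W sinα = 3.8
Slice 3: Δl = 2.1/cos14.8° = 2.172 m; N'_3 = 127·cos14.8° − 6·2.172 = 109.8; c'Δl = 15.20; W sinα = 32.4
Slice 4: Δl = 2.2/cos29.5° = 2.528 m; N'_4 = 96·cos29.5° − 21·2.528 = 30.5; c'Δl = 17.69; W sinα = 47.3
Slice 5: Δl = 1.5/cos44.2° = 2.092 m; N'_5 = 24·cos44.2° − 2·2.092 = 13.0; c'Δl = 14.65; W sinα = 16.7
Σc'Δl = 80.2 kN/m; ΣN' = 277.8 kN/m; ΣW sinα = 86.2 kN/m
Resisting = 80.2 + 277.8·tan25.2° = 80.2 + 130.7 = 211.0 kN/m
FS = 211.0 / 86.2 = 2.448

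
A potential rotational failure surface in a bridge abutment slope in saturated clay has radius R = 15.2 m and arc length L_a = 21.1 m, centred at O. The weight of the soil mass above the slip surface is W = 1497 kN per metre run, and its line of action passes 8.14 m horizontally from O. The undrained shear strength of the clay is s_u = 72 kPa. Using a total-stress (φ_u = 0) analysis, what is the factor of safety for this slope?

FS = 1.90

Taking moments about the centre O, the resisting moment is provided by the undrained shear strength acting along the arc:
M_R = s_u·L_a·R = 72·21.10·15.2 = 23091.8 kN·m/m
M_D = W·d = 1497·8.14 = 12185.6 kN·m/m
FS = M_R / M_D = 23091.8 / 12185.6 = 1.895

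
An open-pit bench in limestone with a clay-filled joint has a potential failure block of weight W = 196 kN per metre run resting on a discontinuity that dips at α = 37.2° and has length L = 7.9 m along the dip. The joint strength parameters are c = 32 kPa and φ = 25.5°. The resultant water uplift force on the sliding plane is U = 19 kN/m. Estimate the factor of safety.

FS = 2.69

Resolving the block weight along and normal to the plane and applying the Mohr–Coulomb strength on the joint:
N' = W cosα − U = 196·cos37.2° − 19 = 137.1 kN/m
Driving force T = W sinα = 196·sin37.2° = 118.5 kN/m
Resisting force R = c·L + N'·tanφ = 32·7.9 + 137.1·tan25.5° = 252.8 + 65.4 = 318.2 kN/m
FS = R / T = 318.2 / 118.5 = 2.685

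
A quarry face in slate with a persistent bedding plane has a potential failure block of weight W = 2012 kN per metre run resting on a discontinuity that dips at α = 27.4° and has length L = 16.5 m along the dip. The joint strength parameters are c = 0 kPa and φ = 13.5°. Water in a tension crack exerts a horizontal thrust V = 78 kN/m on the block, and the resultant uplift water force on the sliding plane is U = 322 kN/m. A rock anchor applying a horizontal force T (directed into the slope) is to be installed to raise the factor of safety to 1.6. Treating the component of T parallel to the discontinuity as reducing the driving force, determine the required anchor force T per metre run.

T = 816 kN/m

Resolving forces along and normal to the sliding plane, with the horizontal anchor force T adding T·sinα to the effective normal force and T·cosα acting up the plane against the driving force:
FS = [cL + (W cosα − U − V sinα + T sinα) tanφ] / [W sinα + V cosα − T cosα]
Without the anchor: N' = 1428.4 kN/m, driving T_d = 995.2 kN/m, resisting R = 0·16.5 + 1428.4·tan13.5° = 342.9 kN/m, FS = 0.34.
Setting FS = 1.6 and solving for T:
1.6·(995.2 − T cos27.4°) = 342.9 + T sin27.4°·tan13.5°
T·(sin27.4°·tan13.5° + 1.6·cos27.4°) = 1.6·995.2 − 342.9
T·(0.4602·0.2401 + 1.6·0.8878) = 1592.3 − 342.9 = 1249.3
T·1.5310 = 1249.3
T = 816.0 kN/m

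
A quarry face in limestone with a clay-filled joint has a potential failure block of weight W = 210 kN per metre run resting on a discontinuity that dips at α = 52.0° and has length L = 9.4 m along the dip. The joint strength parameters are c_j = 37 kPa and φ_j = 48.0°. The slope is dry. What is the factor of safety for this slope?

FS = 2.97

Resolving the block weight along and normal to the plane and applying the Mohr–Coulomb strength on the joint:
N' = W cosα = 210·cos52.0° = 129.3 kN/m
Driving force T = W sinα = 210·sin52.0° = 165.5 kN/m
Resisting force R = c_j·L + N'·tanφ_j = 37·9.4 + 129.3·tan48.0° = 347.8 + 143.6 = 491.4 kN/m
FS = R / T = 491.4 / 165.5 = 2.969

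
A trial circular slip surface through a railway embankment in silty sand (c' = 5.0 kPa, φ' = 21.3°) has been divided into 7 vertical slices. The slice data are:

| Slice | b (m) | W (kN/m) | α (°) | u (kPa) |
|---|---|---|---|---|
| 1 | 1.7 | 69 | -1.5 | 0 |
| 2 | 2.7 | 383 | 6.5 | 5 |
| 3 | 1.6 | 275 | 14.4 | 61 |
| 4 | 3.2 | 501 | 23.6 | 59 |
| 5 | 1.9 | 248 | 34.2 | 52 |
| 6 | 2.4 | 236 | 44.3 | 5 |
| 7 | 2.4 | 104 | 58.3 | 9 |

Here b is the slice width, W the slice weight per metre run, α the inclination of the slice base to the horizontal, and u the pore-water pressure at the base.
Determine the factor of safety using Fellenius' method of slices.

Ordinary method of slices: FS = Σ[c'·Δl_i + (W_i cosα_i − u_i·Δl_i)·tanφ'] / Σ W_i sinα_i, with Δl_i = b_i / cosα_i.
Slice 1: Δl = 1.7/cos(-1.5°) = 1.701 m; N'_1 = 69·cos(-1.5°) − 0·1.701 = 69.0; c'Δl = 8.50; W sinα = -1.8
Slice 2: Δl = 2.7/cos6.5° = 2.717 m; N'_2 = 383·cos6.5° − 5·2.717 = 367.0; c'Δl = 13.59; W sinα = 43.4
Slice 3: Δl = 1.6/cos14.4° = 1.652 m; N'_3 = 275·cos14.4° − 61·1.652 = 165.6; c'Δl = 8.26; W sinα = 68.4
Slice 4: Δl = 3.2/cos23.6° = 3.492 m; N'_4 = 501·cos23.6° − 59·3.492 = 253.1; c'Δl = 17.46; W sinα = 200.6
Slice 5: Δl = 1.9/cos34.2° = 2.297 m; N'_5 = 248·cos34.2° − 52·2.297 = 85.7; c'Δl = 11.49; W sinα = 139.4
Slice 6: Δl = 2.4/cos44.3° = 3.353 m; N'_6 = 236·cos44.3° − 5·3.353 = 152.1; c'Δl = 16.77; W sinα = 164.8
Slice 7: Δl = 2.4/cos58.3° = 4.567 m; N'_7 = 104·cos58.3° − 9·4.567 = 13.5; c'Δl = 22.84; W sinα = 88.5
Σc'Δl = 98.9 kN/m; ΣN' = 1105.9 kN/m; ΣW sinα = 703.2 kN/m
Resisting = 98.9 + 1105.9·tan21.3° = 98.9 + 431.2 = 530.1 kN/m
FS = 530.1 / 703.2 = 0.754

FS = 0.75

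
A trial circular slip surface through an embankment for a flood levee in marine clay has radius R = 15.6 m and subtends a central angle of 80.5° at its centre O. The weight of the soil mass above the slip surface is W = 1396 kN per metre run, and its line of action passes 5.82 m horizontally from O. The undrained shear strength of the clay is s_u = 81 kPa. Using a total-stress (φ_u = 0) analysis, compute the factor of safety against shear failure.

Taking moments about the centre O, the resisting moment is provided by the undrained shear strength acting along the arc:
Arc length L_a = R·θ = 15.6·(80.5°·π/180) = 15.6·1.4050 = 21.92 m
M_R = s_u·L_a·R = 81·21.92·15.6 = 27695.4 kN·m/m
M_D = W·d = 1396·5.82 = 8124.7 kN·m/m
FS = M_R / M_D = 27695.4 / 8124.7 = 3.409

FS = 3.41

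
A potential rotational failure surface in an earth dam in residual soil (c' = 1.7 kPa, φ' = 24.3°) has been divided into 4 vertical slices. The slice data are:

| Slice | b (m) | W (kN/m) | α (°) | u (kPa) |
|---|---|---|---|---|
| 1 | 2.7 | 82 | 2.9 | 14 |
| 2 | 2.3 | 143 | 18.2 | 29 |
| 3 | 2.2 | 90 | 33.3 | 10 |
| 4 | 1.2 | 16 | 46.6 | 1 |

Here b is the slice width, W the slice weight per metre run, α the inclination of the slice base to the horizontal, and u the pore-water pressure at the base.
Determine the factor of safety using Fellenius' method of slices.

FS = 0.84

Ordinary method of slices: FS = Σ[c'·Δl_i + (W_i cosα_i − u_i·Δl_i)·tanφ'] / Σ W_i sinα_i, with Δl_i = b_i / cosα_i.
Slice 1: Δl = 2.7/cos2.9° = 2.703 m; N'_1 = 82·cos2.9° − 14·2.703 = 44.0; c'Δl = 4.60; W sinα = 4.1
Slice 2: Δl = 2.3/cos18.2° = 2.421 m; N'_2 = 143·cos18.2° − 29·2.421 = 65.6; c'Δl = 4.12; W sinα = 44.7
Slice 3: Δl = 2.2/cos33.3° = 2.632 m; N'_3 = 90·cos33.3° − 10·2.632 = 48.9; c'Δl = 4.47; W sinα = 49.4
Slice 4: Δl = 1.2/cos46.6° = 1.747 m; N'_4 = 16·cos46.6° − 1·1.747 = 9.2; c'Δl = 2.97; W sinα = 11.6
Σc'Δl = 16.2 kN/m; ΣN' = 167.8 kN/m; ΣW sinα = 109.8 kN/m
Resisting = 16.2 + 167.8·tan24.3° = 16.2 + 75.8 = 91.9 kN/m
FS = 91.9 / 109.8 = 0.837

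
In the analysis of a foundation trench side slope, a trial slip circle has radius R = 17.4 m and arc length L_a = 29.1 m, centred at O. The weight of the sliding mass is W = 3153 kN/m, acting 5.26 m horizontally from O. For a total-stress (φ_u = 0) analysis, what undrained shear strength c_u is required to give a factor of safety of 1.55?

FS = c_u·L_a·R / (W·d), so c_u = FS·W·d / (L_a·R).
c_u = 1.55·3153·5.26 / (29.10·17.4) = 25706.4 / 506.34 = 50.77 kPa

c_u = 50.8 kPa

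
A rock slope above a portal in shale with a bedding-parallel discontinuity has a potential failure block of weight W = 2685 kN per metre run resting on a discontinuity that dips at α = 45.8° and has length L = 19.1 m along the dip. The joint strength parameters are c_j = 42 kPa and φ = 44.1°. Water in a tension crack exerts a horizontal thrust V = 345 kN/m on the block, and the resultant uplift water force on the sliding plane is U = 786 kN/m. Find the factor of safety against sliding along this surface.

Resolving the block weight along and normal to the plane and applying the Mohr–Coulomb strength on the joint:
N' = W cosα − U − V sinα = 2685·cos45.8° − 786 − 345·sin45.8° = 838.6 kN/m
Driving force T = W sinα + V cosα = 2685·sin45.8° + 345·cos45.8° = 2165.4 kN/m
Resisting force R = c_j·L + N'·tanφ = 42·19.1 + 838.6·tan44.1° = 802.2 + 812.6 = 1614.8 kN/m
FS = R / T = 1614.8 / 2165.4 = 0.746

FS = 0.75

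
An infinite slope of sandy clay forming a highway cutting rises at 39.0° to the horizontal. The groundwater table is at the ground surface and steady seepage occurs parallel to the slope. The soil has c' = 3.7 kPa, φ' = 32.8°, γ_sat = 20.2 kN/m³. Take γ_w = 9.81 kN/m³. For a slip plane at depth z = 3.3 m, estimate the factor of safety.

With seepage parallel to the slope and the water table at the surface, the effective normal stress on the slip plane uses the buoyant unit weight γ' = γ_sat − γ_w while the driving shear stress uses γ_sat:
FS = [c' + γ' z cos²β tanφ'] / [γ_sat z sinβ cosβ]
γ' = 20.2 − 9.81 = 10.39 kN/m³
Numerator = 3.7 + 10.39·3.3·cos²39.0°·tan32.8° = 3.7 + 10.39·3.3·0.6040·0.6445 = 17.045 kPa
Denominator = 20.2·3.3·sin39.0°·cos39.0° = 20.2·3.3·0.6293·0.7771 = 32.602 kPa
FS = 17.045 / 32.602 = 0.523

FS = 0.52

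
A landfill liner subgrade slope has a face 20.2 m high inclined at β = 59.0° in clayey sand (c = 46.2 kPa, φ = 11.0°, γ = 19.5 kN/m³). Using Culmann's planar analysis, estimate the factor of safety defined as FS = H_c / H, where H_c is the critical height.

FS = 1.19

H_c = (4c/γ) · sinβ cosφ / [1 − cos(β − φ)]
    = (4·46.2/19.5) · sin59.0°·cos11.0° / [1 − cos48.0°]
    = 9.477 · 0.8414 / 0.3309 = 24.10 m
FS = H_c / H = 24.10 / 20.2 = 1.193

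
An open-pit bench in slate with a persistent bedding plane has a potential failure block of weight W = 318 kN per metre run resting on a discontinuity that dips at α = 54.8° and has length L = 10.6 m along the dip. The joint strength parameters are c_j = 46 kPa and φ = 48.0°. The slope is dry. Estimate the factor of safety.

Resolving the block weight along and normal to the plane and applying the Mohr–Coulomb strength on the joint:
N' = W cosα = 318·cos54.8° = 183.3 kN/m
Driving force T = W sinα = 318·sin54.8° = 259.9 kN/m
Resisting force R = c_j·L + N'·tanφ = 46·10.6 + 183.3·tan48.0° = 487.6 + 203.6 = 691.2 kN/m
FS = R / T = 691.2 / 259.9 = 2.660

FS = 2.66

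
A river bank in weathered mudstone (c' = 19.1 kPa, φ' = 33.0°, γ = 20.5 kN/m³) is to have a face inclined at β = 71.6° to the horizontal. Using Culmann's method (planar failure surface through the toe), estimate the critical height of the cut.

H_c = 13.57 m

Culmann's analysis gives the critical failure plane at α_cr = (β + φ')/2 = (71.6 + 33.0)/2 = 52.3°, and the critical height
H_c = (4c'/γ) · sinβ cosφ' / [1 − cos(β − φ')]
    = (4·19.1/20.5) · sin71.6°·cos33.0° / [1 − cos(38.6°)]
    = 3.727 · 0.9489·0.8387 / [1 − 0.7815]
    = 3.727 · 0.7958 / 0.2185
    = 13.57 m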